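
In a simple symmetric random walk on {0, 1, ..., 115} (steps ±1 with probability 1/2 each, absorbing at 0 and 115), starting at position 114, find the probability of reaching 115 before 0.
P(hit 115 before 0) = 114/115

Let u_k = P(hit 115 before 0 | start at k). Then u_0 = 0, u_115 = 1, and u_k = u_{k-1}/2 + u_{k+1}/2 for 1 ≤ k ≤ 114. This harmonic recurrence is solved by u_k = k/115, giving u_114 = 114/115.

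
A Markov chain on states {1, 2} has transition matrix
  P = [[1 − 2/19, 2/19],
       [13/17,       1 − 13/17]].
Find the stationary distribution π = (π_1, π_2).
π_1 = 247/281, π_2 = 34/281

Solve πP = π with π_1 + π_2 = 1. From πP = π: π_1 · (1 − 2/19) + π_2 · 13/17 = π_1 ⇒ π_2 · 13/17 = π_1 · 2/19 ⇒ π_2/π_1 = (2/19)/(13/17) = 34/247. Together with π_1 + π_2 = 1:
  π_1 = (13/17)/(2/19 + 13/17) = (13/17)/(281/323) = 247/281,
  π_2 = (2/19)/(2/19 + 13/17) = (2/19)/(281/323) = 34/281.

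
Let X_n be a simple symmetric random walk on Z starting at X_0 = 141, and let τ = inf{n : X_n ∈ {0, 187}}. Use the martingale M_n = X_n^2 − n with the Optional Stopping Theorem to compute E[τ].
E[τ] = 6486

M_n = X_n^2 − n is a martingale (since E[X_{n+1}^2 | F_n] = X_n^2 + 1). By OST (τ has finite mean in a bounded region), E[M_τ] = E[M_0] = X_0^2 − 0 = 141^2 = 19881. Also E[M_τ] = E[X_τ^2] − E[τ]. The walk exits at 0 or 187, with P(hit 187 first) = 141/187, so E[X_τ^2] = 187^2 · 141/187 + 0 = 26367. Thus E[τ] = E[X_τ^2] − E[M_τ] = 26367 − 19881 = 6486 = 141(187 − 141) = 6486.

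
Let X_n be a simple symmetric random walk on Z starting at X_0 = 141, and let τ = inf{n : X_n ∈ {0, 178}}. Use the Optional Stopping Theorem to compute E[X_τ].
E[X_τ] = 141

X_n is a martingale and τ is a bounded-mean stopping time (indeed τ is finite a.s. with bounded expectation since the walk is in a bounded region). By the OST, E[X_τ] = E[X_0] = 141. Equivalently: E[X_τ] = 178 · P(hit 178 first) + 0 · P(hit 0 first) = 178 · (141/178) = 141.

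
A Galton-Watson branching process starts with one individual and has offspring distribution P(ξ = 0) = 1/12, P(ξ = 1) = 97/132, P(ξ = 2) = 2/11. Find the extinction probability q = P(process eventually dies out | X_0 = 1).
q = 11/24

The pgf is f(s) = 1/12 + 97/132·s + 2/11·s². The extinction probability q is the smallest fixed point of f in [0, 1]. Setting s = f(s):
  2/11·s² + (97/132 − 1)·s + 1/12 = 0
  2/11·s² − (1/12 + 2/11)·s + 1/12 = 0
which factors as (s − 1)·(2/11·s − 1/12) = 0, giving roots s = 1 and s = (1/12)/(2/11) = 11/24.
Mean offspring μ = 97/132 + 2·2/11 = 145/132 > 1 (supercritical), so q < 1. The extinction probability is the smaller root: q = (1/12)/(2/11) = 11/24.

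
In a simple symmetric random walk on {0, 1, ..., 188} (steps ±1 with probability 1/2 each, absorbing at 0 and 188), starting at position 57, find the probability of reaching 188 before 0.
P(hit 188 before 0) = 57/188

Let u_k = P(hit 188 before 0 | start at k). Then u_0 = 0, u_188 = 1, and u_k = u_{k-1}/2 + u_{k+1}/2 for 1 ≤ k ≤ 187. This harmonic recurrence is solved by u_k = k/188, giving u_57 = 57/188.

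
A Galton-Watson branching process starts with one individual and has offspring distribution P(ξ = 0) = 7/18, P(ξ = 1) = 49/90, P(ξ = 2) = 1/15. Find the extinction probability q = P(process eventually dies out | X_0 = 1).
q = 1

Mean offspring μ = 0·7/18 + 1·49/90 + 2·1/15 = 61/90 ≤ 1. For μ ≤ 1 with offspring not concentrated at 1, the Galton-Watson process goes extinct almost surely, so q = 1.
(Algebraic check: The pgf is f(s) = 7/18 + 49/90·s + 1/15·s². The extinction probability q is the smallest fixed point of f in [0, 1]. Setting s = f(s):
  1/15·s² + (49/90 − 1)·s + 7/18 = 0
  1/15·s² − (7/18 + 1/15)·s + 7/18 = 0
which factors as (s − 1)·(1/15·s − 7/18) = 0, giving roots s = 1 and s = (7/18)/(1/15) = 35/6. Since 35/6 ≥ 1, the smallest root in [0, 1] is s = 1.)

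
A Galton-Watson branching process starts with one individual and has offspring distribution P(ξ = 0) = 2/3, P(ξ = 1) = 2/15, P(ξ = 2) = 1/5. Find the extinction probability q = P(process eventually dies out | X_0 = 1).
q = 1

Mean offspring μ = 0·2/3 + 1·2/15 + 2·1/5 = 8/15 ≤ 1. For μ ≤ 1 with offspring not concentrated at 1, the Galton-Watson process goes extinct almost surely, so q = 1.
(Algebraic check: The pgf is f(s) = 2/3 + 2/15·s + 1/5·s². The extinction probability q is the smallest fixed point of f in [0, 1]. Setting s = f(s):
  1/5·s² + (2/15 − 1)·s + 2/3 = 0
  1/5·s² − (2/3 + 1/5)·s + 2/3 = 0
which factors as (s − 1)·(1/5·s − 2/3) = 0, giving roots s = 1 and s = (2/3)/(1/5) = 10/3. Since 10/3 ≥ 1, the smallest root in [0, 1] is s = 1.)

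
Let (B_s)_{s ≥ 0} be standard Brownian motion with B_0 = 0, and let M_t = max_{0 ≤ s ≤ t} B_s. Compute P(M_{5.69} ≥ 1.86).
P(M_{5.69} ≥ 1.86) = 2·P(B_{5.69} ≥ 1.86) = 2(1 − Φ(1.86/√5.69)) ≈ 0.4355

By the reflection principle for Brownian motion, P(M_t ≥ a) = 2 · P(B_t ≥ a) for a ≥ 0. Since B_t ~ N(0, t), P(B_t ≥ 1.86) = 1 − Φ(1.86/√t) = 1 − Φ(1.86/√5.69) = 1 − Φ(0.7798). So
  P(M_{5.69} ≥ 1.86) = 2(1 − Φ(0.7798)) ≈ 0.4355.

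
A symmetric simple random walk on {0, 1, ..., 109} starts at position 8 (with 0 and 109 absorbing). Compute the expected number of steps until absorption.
E[τ | X_0 = 8] = 808

Let v_k = E[τ | X_0 = k]. Boundary: v_0 = v_109 = 0. Recurrence: v_k = 1 + (v_{k-1} + v_{k+1})/2 for 1 ≤ k ≤ 108. The particular solution to v_k − (v_{k-1} + v_{k+1})/2 = 1 is v_k = −k^2. Adding homogeneous solution A + B k and matching boundaries gives v_k = k (109 − k). Substituting k = 8: v_8 = 8 · 101 = 808.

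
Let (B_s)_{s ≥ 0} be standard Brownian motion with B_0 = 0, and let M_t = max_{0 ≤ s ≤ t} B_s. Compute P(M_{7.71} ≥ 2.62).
P(M_{7.71} ≥ 2.62) = 2·P(B_{7.71} ≥ 2.62) = 2(1 − Φ(2.62/√7.71)) ≈ 0.3454

By the reflection principle for Brownian motion, P(M_t ≥ a) = 2 · P(B_t ≥ a) for a ≥ 0. Since B_t ~ N(0, t), P(B_t ≥ 2.62) = 1 − Φ(2.62/√t) = 1 − Φ(2.62/√7.71) = 1 − Φ(0.9436). So
  P(M_{7.71} ≥ 2.62) = 2(1 − Φ(0.9436)) ≈ 0.3454.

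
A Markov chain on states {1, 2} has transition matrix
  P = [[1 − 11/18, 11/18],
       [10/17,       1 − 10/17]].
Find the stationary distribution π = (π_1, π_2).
π_1 = 180/367, π_2 = 187/367

Solve πP = π with π_1 + π_2 = 1. From πP = π: π_1 · (1 − 11/18) + π_2 · 10/17 = π_1 ⇒ π_2 · 10/17 = π_1 · 11/18 ⇒ π_2/π_1 = (11/18)/(10/17) = 187/180. Together with π_1 + π_2 = 1:
  π_1 = (10/17)/(11/18 + 10/17) = (10/17)/(367/306) = 180/367,
  π_2 = (11/18)/(11/18 + 10/17) = (11/18)/(367/306) = 187/367.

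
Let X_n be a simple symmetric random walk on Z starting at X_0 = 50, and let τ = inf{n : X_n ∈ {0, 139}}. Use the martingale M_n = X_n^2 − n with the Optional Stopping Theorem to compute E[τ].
E[τ] = 4450

M_n = X_n^2 − n is a martingale (since E[X_{n+1}^2 | F_n] = X_n^2 + 1). By OST (τ has finite mean in a bounded region), E[M_τ] = E[M_0] = X_0^2 − 0 = 50^2 = 2500. Also E[M_τ] = E[X_τ^2] − E[τ]. The walk exits at 0 or 139, with P(hit 139 first) = 50/139, so E[X_τ^2] = 139^2 · 50/139 + 0 = 6950. Thus E[τ] = E[X_τ^2] − E[M_τ] = 6950 − 2500 = 4450 = 50(139 − 50) = 4450.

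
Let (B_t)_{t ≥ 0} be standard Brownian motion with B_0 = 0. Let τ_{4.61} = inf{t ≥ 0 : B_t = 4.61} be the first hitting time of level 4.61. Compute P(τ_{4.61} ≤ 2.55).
P(τ_{4.61} ≤ 2.55) = 2(1 − Φ(4.61/√2.55)) = 2(1 − Φ(2.8869)) ≈ 0.0039

By the reflection principle for standard BM, P(τ_b ≤ t) = 2 · P(B_t ≥ b). Since B_t ~ N(0, t), P(B_t ≥ 4.61) = 1 − Φ(4.61/√t) = 1 − Φ(4.61/√2.55) = 1 − Φ(2.8869) ≈ 0.00195. Doubling: P(τ_{4.61} ≤ 2.55) ≈ 2 · 0.00195 = 0.00390 ≈ 0.0039.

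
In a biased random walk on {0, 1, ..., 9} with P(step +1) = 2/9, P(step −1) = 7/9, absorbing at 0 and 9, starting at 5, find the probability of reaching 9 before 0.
P(hit 9 before 0) = (1 − (7/2)^5) / (1 − (7/2)^9) = 53680/8070619

Let u_k denote P(reach 9 before 0 | start at k). Boundary: u_0 = 0, u_9 = 1. Recurrence: u_k = 2/9·u_{k+1} + 7/9·u_{k-1} for 1 ≤ k ≤ 8. Try u_k = A + B·r^k with r = q/p = (7/9)/(2/9) = 7/2. Substitution satisfies the recurrence; boundary conditions give:
  u_k = (1 − r^k) / (1 − r^N) = (1 − (7/2)^5) / (1 − (7/2)^9) = 53680/8070619.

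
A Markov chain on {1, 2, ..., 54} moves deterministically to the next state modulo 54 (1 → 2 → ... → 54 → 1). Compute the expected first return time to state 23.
E[T_23 | X_0 = 23] = 54

The chain cycles deterministically, so starting at state 23 it returns in exactly 54 steps. Equivalently, the stationary distribution is uniform π_j = 1/54 for every state j, so by Kac's formula E[T_23] = 1/π_23 = 54.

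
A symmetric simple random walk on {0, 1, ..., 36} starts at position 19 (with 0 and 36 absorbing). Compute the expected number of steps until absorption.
E[τ | X_0 = 19] = 323

Let v_k = E[τ | X_0 = k]. Boundary: v_0 = v_36 = 0. Recurrence: v_k = 1 + (v_{k-1} + v_{k+1})/2 for 1 ≤ k ≤ 35. The particular solution to v_k − (v_{k-1} + v_{k+1})/2 = 1 is v_k = −k^2. Adding homogeneous solution A + B k and matching boundaries gives v_k = k (36 − k). Substituting k = 19: v_19 = 19 · 17 = 323.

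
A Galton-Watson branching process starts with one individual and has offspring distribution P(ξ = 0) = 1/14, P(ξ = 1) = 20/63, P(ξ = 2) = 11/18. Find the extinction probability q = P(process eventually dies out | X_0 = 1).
q = 9/77

The pgf is f(s) = 1/14 + 20/63·s + 11/18·s². The extinction probability q is the smallest fixed point of f in [0, 1]. Setting s = f(s):
  11/18·s² + (20/63 − 1)·s + 1/14 = 0
  11/18·s² − (1/14 + 11/18)·s + 1/14 = 0
which factors as (s − 1)·(11/18·s − 1/14) = 0, giving roots s = 1 and s = (1/14)/(11/18) = 9/77.
Mean offspring μ = 20/63 + 2·11/18 = 97/63 > 1 (supercritical), so q < 1. The extinction probability is the smaller root: q = (1/14)/(11/18) = 9/77.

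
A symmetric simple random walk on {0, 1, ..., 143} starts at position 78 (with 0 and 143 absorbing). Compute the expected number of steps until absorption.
E[τ | X_0 = 78] = 5070

Let v_k = E[τ | X_0 = k]. Boundary: v_0 = v_143 = 0. Recurrence: v_k = 1 + (v_{k-1} + v_{k+1})/2 for 1 ≤ k ≤ 142. The particular solution to v_k − (v_{k-1} + v_{k+1})/2 = 1 is v_k = −k^2. Adding homogeneous solution A + B k and matching boundaries gives v_k = k (143 − k). Substituting k = 78: v_78 = 78 · 65 = 5070.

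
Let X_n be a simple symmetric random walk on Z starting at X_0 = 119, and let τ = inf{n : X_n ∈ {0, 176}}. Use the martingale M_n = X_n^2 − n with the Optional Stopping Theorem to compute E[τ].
E[τ] = 6783

M_n = X_n^2 − n is a martingale (since E[X_{n+1}^2 | F_n] = X_n^2 + 1). By OST (τ has finite mean in a bounded region), E[M_τ] = E[M_0] = X_0^2 − 0 = 119^2 = 14161. Also E[M_τ] = E[X_τ^2] − E[τ]. The walk exits at 0 or 176, with P(hit 176 first) = 119/176, so E[X_τ^2] = 176^2 · 119/176 + 0 = 20944. Thus E[τ] = E[X_τ^2] − E[M_τ] = 20944 − 14161 = 6783 = 119(176 − 119) = 6783.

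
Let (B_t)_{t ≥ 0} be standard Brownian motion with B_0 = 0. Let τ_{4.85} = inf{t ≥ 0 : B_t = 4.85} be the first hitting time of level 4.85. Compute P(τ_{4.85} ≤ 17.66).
P(τ_{4.85} ≤ 17.66) = 2(1 − Φ(4.85/√17.66)) = 2(1 − Φ(1.1541)) ≈ 0.2485

By the reflection principle for standard BM, P(τ_b ≤ t) = 2 · P(B_t ≥ b). Since B_t ~ N(0, t), P(B_t ≥ 4.85) = 1 − Φ(4.85/√t) = 1 − Φ(4.85/√17.66) = 1 − Φ(1.1541) ≈ 0.12423. Doubling: P(τ_{4.85} ≤ 17.66) ≈ 2 · 0.12423 = 0.24846 ≈ 0.2485.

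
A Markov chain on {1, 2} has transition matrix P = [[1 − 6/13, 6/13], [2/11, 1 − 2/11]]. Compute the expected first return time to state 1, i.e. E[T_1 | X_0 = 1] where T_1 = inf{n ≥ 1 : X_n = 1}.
E[T_1 | X_0 = 1] = 1/π_1 = 46/13

For an irreducible recurrent Markov chain with stationary distribution π, E[T_i | X_0 = i] = 1/π_i (Kac's formula). Here π_1 = (2/11)/(6/13 + 2/11) = (2/11)/(92/143) = 13/46, so E[T_1 | X_0 = 1] = 1/π_1 = (6/13 + 2/11)/(2/11) = (92/143)/(2/11) = 46/13.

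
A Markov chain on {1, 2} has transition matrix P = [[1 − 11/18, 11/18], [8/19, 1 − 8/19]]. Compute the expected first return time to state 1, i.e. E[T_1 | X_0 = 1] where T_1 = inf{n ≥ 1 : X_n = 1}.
E[T_1 | X_0 = 1] = 1/π_1 = 353/144

For an irreducible recurrent Markov chain with stationary distribution π, E[T_i | X_0 = i] = 1/π_i (Kac's formula). Here π_1 = (8/19)/(11/18 + 8/19) = (8/19)/(353/342) = 144/353, so E[T_1 | X_0 = 1] = 1/π_1 = (11/18 + 8/19)/(8/19) = (353/342)/(8/19) = 353/144.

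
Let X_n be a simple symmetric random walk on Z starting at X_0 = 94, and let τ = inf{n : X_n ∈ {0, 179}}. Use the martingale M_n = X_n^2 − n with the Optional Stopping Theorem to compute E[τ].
E[τ] = 7990

M_n = X_n^2 − n is a martingale (since E[X_{n+1}^2 | F_n] = X_n^2 + 1). By OST (τ has finite mean in a bounded region), E[M_τ] = E[M_0] = X_0^2 − 0 = 94^2 = 8836. Also E[M_τ] = E[X_τ^2] − E[τ]. The walk exits at 0 or 179, with P(hit 179 first) = 94/179, so E[X_τ^2] = 179^2 · 94/179 + 0 = 16826. Thus E[τ] = E[X_τ^2] − E[M_τ] = 16826 − 8836 = 7990 = 94(179 − 94) = 7990.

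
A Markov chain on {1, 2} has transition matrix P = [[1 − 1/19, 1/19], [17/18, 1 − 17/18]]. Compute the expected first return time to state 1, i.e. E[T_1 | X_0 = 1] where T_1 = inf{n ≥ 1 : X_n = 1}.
E[T_1 | X_0 = 1] = 1/π_1 = 341/323

For an irreducible recurrent Markov chain with stationary distribution π, E[T_i | X_0 = i] = 1/π_i (Kac's formula). Here π_1 = (17/18)/(1/19 + 17/18) = (17/18)/(341/342) = 323/341, so E[T_1 | X_0 = 1] = 1/π_1 = (1/19 + 17/18)/(17/18) = (341/342)/(17/18) = 341/323.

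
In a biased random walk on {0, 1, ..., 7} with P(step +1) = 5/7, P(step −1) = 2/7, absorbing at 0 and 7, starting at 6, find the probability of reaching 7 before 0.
P(hit 7 before 0) = (1 − (2/5)^6) / (1 − (2/5)^7) = 25935/25999

Let u_k denote P(reach 7 before 0 | start at k). Boundary: u_0 = 0, u_7 = 1. Recurrence: u_k = 5/7·u_{k+1} + 2/7·u_{k-1} for 1 ≤ k ≤ 6. Try u_k = A + B·r^k with r = q/p = (2/7)/(5/7) = 2/5. Substitution satisfies the recurrence; boundary conditions give:
  u_k = (1 − r^k) / (1 − r^N) = (1 − (2/5)^6) / (1 − (2/5)^7) = 25935/25999.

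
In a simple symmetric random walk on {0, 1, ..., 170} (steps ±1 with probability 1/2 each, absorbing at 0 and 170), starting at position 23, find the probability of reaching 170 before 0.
P(hit 170 before 0) = 23/170

Let u_k = P(hit 170 before 0 | start at k). Then u_0 = 0, u_170 = 1, and u_k = u_{k-1}/2 + u_{k+1}/2 for 1 ≤ k ≤ 169. This harmonic recurrence is solved by u_k = k/170, giving u_23 = 23/170.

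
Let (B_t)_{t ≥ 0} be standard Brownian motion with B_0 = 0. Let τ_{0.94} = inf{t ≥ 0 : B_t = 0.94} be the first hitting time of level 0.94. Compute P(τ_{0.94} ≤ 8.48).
P(τ_{0.94} ≤ 8.48) = 2(1 − Φ(0.94/√8.48)) = 2(1 − Φ(0.3228)) ≈ 0.7468

By the reflection principle for standard BM, P(τ_b ≤ t) = 2 · P(B_t ≥ b). Since B_t ~ N(0, t), P(B_t ≥ 0.94) = 1 − Φ(0.94/√t) = 1 − Φ(0.94/√8.48) = 1 − Φ(0.3228) ≈ 0.37342. Doubling: P(τ_{0.94} ≤ 8.48) ≈ 2 · 0.37342 = 0.74684 ≈ 0.7468.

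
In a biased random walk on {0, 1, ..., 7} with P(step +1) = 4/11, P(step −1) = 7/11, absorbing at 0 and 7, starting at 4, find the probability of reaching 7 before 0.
P(hit 7 before 0) = (1 − (7/4)^4) / (1 − (7/4)^7) = 45760/269053

Let u_k denote P(reach 7 before 0 | start at k). Boundary: u_0 = 0, u_7 = 1. Recurrence: u_k = 4/11·u_{k+1} + 7/11·u_{k-1} for 1 ≤ k ≤ 6. Try u_k = A + B·r^k with r = q/p = (7/11)/(4/11) = 7/4. Substitution satisfies the recurrence; boundary conditions give:
  u_k = (1 − r^k) / (1 − r^N) = (1 − (7/4)^4) / (1 − (7/4)^7) = 45760/269053.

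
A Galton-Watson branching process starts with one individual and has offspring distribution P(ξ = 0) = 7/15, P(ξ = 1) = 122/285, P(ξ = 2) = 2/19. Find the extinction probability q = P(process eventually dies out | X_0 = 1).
q = 1

Mean offspring μ = 0·7/15 + 1·122/285 + 2·2/19 = 182/285 ≤ 1. For μ ≤ 1 with offspring not concentrated at 1, the Galton-Watson process goes extinct almost surely, so q = 1.
(Algebraic check: The pgf is f(s) = 7/15 + 122/285·s + 2/19·s². The extinction probability q is the smallest fixed point of f in [0, 1]. Setting s = f(s):
  2/19·s² + (122/285 − 1)·s + 7/15 = 0
  2/19·s² − (7/15 + 2/19)·s + 7/15 = 0
which factors as (s − 1)·(2/19·s − 7/15) = 0, giving roots s = 1 and s = (7/15)/(2/19) = 133/30. Since 133/30 ≥ 1, the smallest root in [0, 1] is s = 1.)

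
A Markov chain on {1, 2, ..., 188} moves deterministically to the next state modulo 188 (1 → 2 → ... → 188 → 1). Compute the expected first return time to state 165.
E[T_165 | X_0 = 165] = 188

The chain cycles deterministically, so starting at state 165 it returns in exactly 188 steps. Equivalently, the stationary distribution is uniform π_j = 1/188 for every state j, so by Kac's formula E[T_165] = 1/π_165 = 188.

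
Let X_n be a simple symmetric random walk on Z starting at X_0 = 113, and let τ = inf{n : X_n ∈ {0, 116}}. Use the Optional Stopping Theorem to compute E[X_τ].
E[X_τ] = 113

X_n is a martingale and τ is a bounded-mean stopping time (indeed τ is finite a.s. with bounded expectation since the walk is in a bounded region). By the OST, E[X_τ] = E[X_0] = 113. Equivalently: E[X_τ] = 116 · P(hit 116 first) + 0 · P(hit 0 first) = 116 · (113/116) = 113.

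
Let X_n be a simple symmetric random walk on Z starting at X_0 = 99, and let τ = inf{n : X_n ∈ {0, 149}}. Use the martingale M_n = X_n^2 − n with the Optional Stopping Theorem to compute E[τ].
E[τ] = 4950

M_n = X_n^2 − n is a martingale (since E[X_{n+1}^2 | F_n] = X_n^2 + 1). By OST (τ has finite mean in a bounded region), E[M_τ] = E[M_0] = X_0^2 − 0 = 99^2 = 9801. Also E[M_τ] = E[X_τ^2] − E[τ]. The walk exits at 0 or 149, with P(hit 149 first) = 99/149, so E[X_τ^2] = 149^2 · 99/149 + 0 = 14751. Thus E[τ] = E[X_τ^2] − E[M_τ] = 14751 − 9801 = 4950 = 99(149 − 99) = 4950.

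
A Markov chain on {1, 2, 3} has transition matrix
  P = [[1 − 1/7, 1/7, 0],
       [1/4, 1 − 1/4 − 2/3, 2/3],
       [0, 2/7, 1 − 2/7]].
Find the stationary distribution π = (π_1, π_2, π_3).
π = (21/61, 12/61, 28/61)

This is a birth-death chain on three states, which satisfies detailed balance: π_1 · P_{12} = π_2 · P_{21} and π_2 · P_{23} = π_3 · P_{32}.
From π_1 · 1/7 = π_2 · 1/4: π_2/π_1 = (1/7)/(1/4) = 4/7.
From π_2 · 2/3 = π_3 · 2/7: π_3/π_2 = (2/3)/(2/7) = 7/3.
Take π_1 proportional to 1; then unnormalized π = (1, 4/7, 4/3). Normalize by dividing by the sum 61/21:
  π = (21/61, 12/61, 28/61).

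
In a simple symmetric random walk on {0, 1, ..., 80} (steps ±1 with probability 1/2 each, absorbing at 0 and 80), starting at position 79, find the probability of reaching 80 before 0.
P(hit 80 before 0) = 79/80

Let u_k = P(hit 80 before 0 | start at k). Then u_0 = 0, u_80 = 1, and u_k = u_{k-1}/2 + u_{k+1}/2 for 1 ≤ k ≤ 79. This harmonic recurrence is solved by u_k = k/80, giving u_79 = 79/80.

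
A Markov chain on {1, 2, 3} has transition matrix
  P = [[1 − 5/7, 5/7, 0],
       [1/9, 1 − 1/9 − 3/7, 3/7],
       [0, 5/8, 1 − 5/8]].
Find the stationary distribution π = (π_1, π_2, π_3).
π = (49/580, 63/116, 54/145)

This is a birth-death chain on three states, which satisfies detailed balance: π_1 · P_{12} = π_2 · P_{21} and π_2 · P_{23} = π_3 · P_{32}.
From π_1 · 5/7 = π_2 · 1/9: π_2/π_1 = (5/7)/(1/9) = 45/7.
From π_2 · 3/7 = π_3 · 5/8: π_3/π_2 = (3/7)/(5/8) = 24/35.
Take π_1 proportional to 1; then unnormalized π = (1, 45/7, 216/49). Normalize by dividing by the sum 580/49:
  π = (49/580, 63/116, 54/145).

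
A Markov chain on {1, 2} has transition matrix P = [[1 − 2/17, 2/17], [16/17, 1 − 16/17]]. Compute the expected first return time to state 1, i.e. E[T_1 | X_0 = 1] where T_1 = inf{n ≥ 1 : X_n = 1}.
E[T_1 | X_0 = 1] = 1/π_1 = 9/8

For an irreducible recurrent Markov chain with stationary distribution π, E[T_i | X_0 = i] = 1/π_i (Kac's formula). Here π_1 = (16/17)/(2/17 + 16/17) = (16/17)/(18/17) = 8/9, so E[T_1 | X_0 = 1] = 1/π_1 = (2/17 + 16/17)/(16/17) = (18/17)/(16/17) = 9/8.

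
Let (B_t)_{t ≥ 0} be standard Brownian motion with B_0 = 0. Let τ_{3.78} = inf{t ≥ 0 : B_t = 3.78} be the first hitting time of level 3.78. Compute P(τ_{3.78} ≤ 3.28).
P(τ_{3.78} ≤ 3.28) = 2(1 − Φ(3.78/√3.28)) = 2(1 − Φ(2.0872)) ≈ 0.0369

By the reflection principle for standard BM, P(τ_b ≤ t) = 2 · P(B_t ≥ b). Since B_t ~ N(0, t), P(B_t ≥ 3.78) = 1 − Φ(3.78/√t) = 1 − Φ(3.78/√3.28) = 1 − Φ(2.0872) ≈ 0.01844. Doubling: P(τ_{3.78} ≤ 3.28) ≈ 2 · 0.01844 = 0.03688 ≈ 0.0369.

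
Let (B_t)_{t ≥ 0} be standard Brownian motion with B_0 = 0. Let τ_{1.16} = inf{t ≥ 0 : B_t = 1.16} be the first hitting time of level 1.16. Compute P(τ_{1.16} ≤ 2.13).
P(τ_{1.16} ≤ 2.13) = 2(1 − Φ(1.16/√2.13)) = 2(1 − Φ(0.7948)) ≈ 0.4267

By the reflection principle for standard BM, P(τ_b ≤ t) = 2 · P(B_t ≥ b). Since B_t ~ N(0, t), P(B_t ≥ 1.16) = 1 − Φ(1.16/√t) = 1 − Φ(1.16/√2.13) = 1 − Φ(0.7948) ≈ 0.21336. Doubling: P(τ_{1.16} ≤ 2.13) ≈ 2 · 0.21336 = 0.42672 ≈ 0.4267.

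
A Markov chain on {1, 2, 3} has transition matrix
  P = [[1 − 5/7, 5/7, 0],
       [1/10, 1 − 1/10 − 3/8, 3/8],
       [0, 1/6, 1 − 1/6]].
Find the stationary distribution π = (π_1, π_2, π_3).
π = (14/339, 100/339, 75/113)

This is a birth-death chain on three states, which satisfies detailed balance: π_1 · P_{12} = π_2 · P_{21} and π_2 · P_{23} = π_3 · P_{32}.
From π_1 · 5/7 = π_2 · 1/10: π_2/π_1 = (5/7)/(1/10) = 50/7.
From π_2 · 3/8 = π_3 · 1/6: π_3/π_2 = (3/8)/(1/6) = 9/4.
Take π_1 proportional to 1; then unnormalized π = (1, 50/7, 225/14). Normalize by dividing by the sum 339/14:
  π = (14/339, 100/339, 75/113).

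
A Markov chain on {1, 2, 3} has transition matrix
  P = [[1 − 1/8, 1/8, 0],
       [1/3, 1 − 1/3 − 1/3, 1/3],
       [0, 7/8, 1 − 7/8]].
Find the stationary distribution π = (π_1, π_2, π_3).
π = (56/85, 21/85, 8/85)

This is a birth-death chain on three states, which satisfies detailed balance: π_1 · P_{12} = π_2 · P_{21} and π_2 · P_{23} = π_3 · P_{32}.
From π_1 · 1/8 = π_2 · 1/3: π_2/π_1 = (1/8)/(1/3) = 3/8.
From π_2 · 1/3 = π_3 · 7/8: π_3/π_2 = (1/3)/(7/8) = 8/21.
Take π_1 proportional to 1; then unnormalized π = (1, 3/8, 1/7). Normalize by dividing by the sum 85/56:
  π = (56/85, 21/85, 8/85).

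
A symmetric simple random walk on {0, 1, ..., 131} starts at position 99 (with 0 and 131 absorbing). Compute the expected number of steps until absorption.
E[τ | X_0 = 99] = 3168

Let v_k = E[τ | X_0 = k]. Boundary: v_0 = v_131 = 0. Recurrence: v_k = 1 + (v_{k-1} + v_{k+1})/2 for 1 ≤ k ≤ 130. The particular solution to v_k − (v_{k-1} + v_{k+1})/2 = 1 is v_k = −k^2. Adding homogeneous solution A + B k and matching boundaries gives v_k = k (131 − k). Substituting k = 99: v_99 = 99 · 32 = 3168.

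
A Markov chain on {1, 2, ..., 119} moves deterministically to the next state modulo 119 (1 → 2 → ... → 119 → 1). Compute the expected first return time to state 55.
E[T_55 | X_0 = 55] = 119

The chain cycles deterministically, so starting at state 55 it returns in exactly 119 steps. Equivalently, the stationary distribution is uniform π_j = 1/119 for every state j, so by Kac's formula E[T_55] = 1/π_55 = 119.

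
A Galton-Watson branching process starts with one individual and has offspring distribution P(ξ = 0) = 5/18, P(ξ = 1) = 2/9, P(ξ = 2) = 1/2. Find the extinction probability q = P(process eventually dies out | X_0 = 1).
q = 5/9

The pgf is f(s) = 5/18 + 2/9·s + 1/2·s². The extinction probability q is the smallest fixed point of f in [0, 1]. Setting s = f(s):
  1/2·s² + (2/9 − 1)·s + 5/18 = 0
  1/2·s² − (5/18 + 1/2)·s + 5/18 = 0
which factors as (s − 1)·(1/2·s − 5/18) = 0, giving roots s = 1 and s = (5/18)/(1/2) = 5/9.
Mean offspring μ = 2/9 + 2·1/2 = 11/9 > 1 (supercritical), so q < 1. The extinction probability is the smaller root: q = (5/18)/(1/2) = 5/9.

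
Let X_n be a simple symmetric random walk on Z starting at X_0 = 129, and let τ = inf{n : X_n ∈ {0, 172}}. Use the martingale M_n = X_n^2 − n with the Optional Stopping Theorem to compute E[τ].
E[τ] = 5547

M_n = X_n^2 − n is a martingale (since E[X_{n+1}^2 | F_n] = X_n^2 + 1). By OST (τ has finite mean in a bounded region), E[M_τ] = E[M_0] = X_0^2 − 0 = 129^2 = 16641. Also E[M_τ] = E[X_τ^2] − E[τ]. The walk exits at 0 or 172, with P(hit 172 first) = 129/172, so E[X_τ^2] = 172^2 · 129/172 + 0 = 22188. Thus E[τ] = E[X_τ^2] − E[M_τ] = 22188 − 16641 = 5547 = 129(172 − 129) = 5547.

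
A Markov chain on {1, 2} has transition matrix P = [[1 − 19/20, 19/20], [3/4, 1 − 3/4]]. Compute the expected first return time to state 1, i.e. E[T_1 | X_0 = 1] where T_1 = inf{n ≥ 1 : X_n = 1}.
E[T_1 | X_0 = 1] = 1/π_1 = 34/15

For an irreducible recurrent Markov chain with stationary distribution π, E[T_i | X_0 = i] = 1/π_i (Kac's formula). Here π_1 = (3/4)/(19/20 + 3/4) = (3/4)/(17/10) = 15/34, so E[T_1 | X_0 = 1] = 1/π_1 = (19/20 + 3/4)/(3/4) = (17/10)/(3/4) = 34/15.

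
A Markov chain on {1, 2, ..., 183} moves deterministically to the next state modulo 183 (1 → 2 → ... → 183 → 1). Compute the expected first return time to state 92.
E[T_92 | X_0 = 92] = 183

The chain cycles deterministically, so starting at state 92 it returns in exactly 183 steps. Equivalently, the stationary distribution is uniform π_j = 1/183 for every state j, so by Kac's formula E[T_92] = 1/π_92 = 183.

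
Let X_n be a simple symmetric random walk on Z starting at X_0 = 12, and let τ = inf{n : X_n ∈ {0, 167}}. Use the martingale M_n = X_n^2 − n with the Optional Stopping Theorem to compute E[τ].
E[τ] = 1860

M_n = X_n^2 − n is a martingale (since E[X_{n+1}^2 | F_n] = X_n^2 + 1). By OST (τ has finite mean in a bounded region), E[M_τ] = E[M_0] = X_0^2 − 0 = 12^2 = 144. Also E[M_τ] = E[X_τ^2] − E[τ]. The walk exits at 0 or 167, with P(hit 167 first) = 12/167, so E[X_τ^2] = 167^2 · 12/167 + 0 = 2004. Thus E[τ] = E[X_τ^2] − E[M_τ] = 2004 − 144 = 1860 = 12(167 − 12) = 1860.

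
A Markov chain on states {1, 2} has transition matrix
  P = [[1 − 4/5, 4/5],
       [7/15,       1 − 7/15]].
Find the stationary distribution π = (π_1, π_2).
π_1 = 7/19, π_2 = 12/19

Solve πP = π with π_1 + π_2 = 1. From πP = π: π_1 · (1 − 4/5) + π_2 · 7/15 = π_1 ⇒ π_2 · 7/15 = π_1 · 4/5 ⇒ π_2/π_1 = (4/5)/(7/15) = 12/7. Together with π_1 + π_2 = 1:
  π_1 = (7/15)/(4/5 + 7/15) = (7/15)/(19/15) = 7/19,
  π_2 = (4/5)/(4/5 + 7/15) = (4/5)/(19/15) = 12/19.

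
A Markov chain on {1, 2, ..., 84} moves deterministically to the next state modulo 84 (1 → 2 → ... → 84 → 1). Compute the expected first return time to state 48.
E[T_48 | X_0 = 48] = 84

The chain cycles deterministically, so starting at state 48 it returns in exactly 84 steps. Equivalently, the stationary distribution is uniform π_j = 1/84 for every state j, so by Kac's formula E[T_48] = 1/π_48 = 84.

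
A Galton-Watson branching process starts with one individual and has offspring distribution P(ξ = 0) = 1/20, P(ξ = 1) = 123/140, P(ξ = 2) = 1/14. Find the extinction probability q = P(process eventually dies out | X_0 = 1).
q = 7/10

The pgf is f(s) = 1/20 + 123/140·s + 1/14·s². The extinction probability q is the smallest fixed point of f in [0, 1]. Setting s = f(s):
  1/14·s² + (123/140 − 1)·s + 1/20 = 0
  1/14·s² − (1/20 + 1/14)·s + 1/20 = 0
which factors as (s − 1)·(1/14·s − 1/20) = 0, giving roots s = 1 and s = (1/20)/(1/14) = 7/10.
Mean offspring μ = 123/140 + 2·1/14 = 143/140 > 1 (supercritical), so q < 1. The extinction probability is the smaller root: q = (1/20)/(1/14) = 7/10.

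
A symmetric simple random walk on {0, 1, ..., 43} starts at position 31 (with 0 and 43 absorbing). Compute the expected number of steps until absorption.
E[τ | X_0 = 31] = 372

Let v_k = E[τ | X_0 = k]. Boundary: v_0 = v_43 = 0. Recurrence: v_k = 1 + (v_{k-1} + v_{k+1})/2 for 1 ≤ k ≤ 42. The particular solution to v_k − (v_{k-1} + v_{k+1})/2 = 1 is v_k = −k^2. Adding homogeneous solution A + B k and matching boundaries gives v_k = k (43 − k). Substituting k = 31: v_31 = 31 · 12 = 372.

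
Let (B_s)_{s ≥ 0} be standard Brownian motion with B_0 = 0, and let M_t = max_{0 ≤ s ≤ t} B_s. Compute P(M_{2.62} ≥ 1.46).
P(M_{2.62} ≥ 1.46) = 2·P(B_{2.62} ≥ 1.46) = 2(1 − Φ(1.46/√2.62)) ≈ 0.3671

By the reflection principle for Brownian motion, P(M_t ≥ a) = 2 · P(B_t ≥ a) for a ≥ 0. Since B_t ~ N(0, t), P(B_t ≥ 1.46) = 1 − Φ(1.46/√t) = 1 − Φ(1.46/√2.62) = 1 − Φ(0.9020). So
  P(M_{2.62} ≥ 1.46) = 2(1 − Φ(0.9020)) ≈ 0.3671.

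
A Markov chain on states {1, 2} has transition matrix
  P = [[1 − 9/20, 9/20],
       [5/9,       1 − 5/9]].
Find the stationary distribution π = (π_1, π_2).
π_1 = 100/181, π_2 = 81/181

Solve πP = π with π_1 + π_2 = 1. From πP = π: π_1 · (1 − 9/20) + π_2 · 5/9 = π_1 ⇒ π_2 · 5/9 = π_1 · 9/20 ⇒ π_2/π_1 = (9/20)/(5/9) = 81/100. Together with π_1 + π_2 = 1:
  π_1 = (5/9)/(9/20 + 5/9) = (5/9)/(181/180) = 100/181,
  π_2 = (9/20)/(9/20 + 5/9) = (9/20)/(181/180) = 81/181.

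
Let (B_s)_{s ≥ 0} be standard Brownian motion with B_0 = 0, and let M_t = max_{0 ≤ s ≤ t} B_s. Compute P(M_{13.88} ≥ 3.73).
P(M_{13.88} ≥ 3.73) = 2·P(B_{13.88} ≥ 3.73) = 2(1 − Φ(3.73/√13.88)) ≈ 0.3167

By the reflection principle for Brownian motion, P(M_t ≥ a) = 2 · P(B_t ≥ a) for a ≥ 0. Since B_t ~ N(0, t), P(B_t ≥ 3.73) = 1 − Φ(3.73/√t) = 1 − Φ(3.73/√13.88) = 1 − Φ(1.0012). So
  P(M_{13.88} ≥ 3.73) = 2(1 − Φ(1.0012)) ≈ 0.3167.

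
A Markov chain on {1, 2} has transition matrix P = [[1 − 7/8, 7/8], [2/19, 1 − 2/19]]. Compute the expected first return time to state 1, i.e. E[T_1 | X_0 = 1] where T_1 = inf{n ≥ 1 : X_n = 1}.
E[T_1 | X_0 = 1] = 1/π_1 = 149/16

For an irreducible recurrent Markov chain with stationary distribution π, E[T_i | X_0 = i] = 1/π_i (Kac's formula). Here π_1 = (2/19)/(7/8 + 2/19) = (2/19)/(149/152) = 16/149, so E[T_1 | X_0 = 1] = 1/π_1 = (7/8 + 2/19)/(2/19) = (149/152)/(2/19) = 149/16.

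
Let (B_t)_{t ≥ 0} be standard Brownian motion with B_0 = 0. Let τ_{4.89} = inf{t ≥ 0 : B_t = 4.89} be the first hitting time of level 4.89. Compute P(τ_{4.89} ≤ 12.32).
P(τ_{4.89} ≤ 12.32) = 2(1 − Φ(4.89/√12.32)) = 2(1 − Φ(1.3932)) ≈ 0.1636

By the reflection principle for standard BM, P(τ_b ≤ t) = 2 · P(B_t ≥ b). Since B_t ~ N(0, t), P(B_t ≥ 4.89) = 1 − Φ(4.89/√t) = 1 − Φ(4.89/√12.32) = 1 − Φ(1.3932) ≈ 0.08178. Doubling: P(τ_{4.89} ≤ 12.32) ≈ 2 · 0.08178 = 0.16356 ≈ 0.1636.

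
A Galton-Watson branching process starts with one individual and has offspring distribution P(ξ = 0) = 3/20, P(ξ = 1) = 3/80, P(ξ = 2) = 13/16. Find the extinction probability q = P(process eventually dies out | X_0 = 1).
q = 12/65

The pgf is f(s) = 3/20 + 3/80·s + 13/16·s². The extinction probability q is the smallest fixed point of f in [0, 1]. Setting s = f(s):
  13/16·s² + (3/80 − 1)·s + 3/20 = 0
  13/16·s² − (3/20 + 13/16)·s + 3/20 = 0
which factors as (s − 1)·(13/16·s − 3/20) = 0, giving roots s = 1 and s = (3/20)/(13/16) = 12/65.
Mean offspring μ = 3/80 + 2·13/16 = 133/80 > 1 (supercritical), so q < 1. The extinction probability is the smaller root: q = (3/20)/(13/16) = 12/65.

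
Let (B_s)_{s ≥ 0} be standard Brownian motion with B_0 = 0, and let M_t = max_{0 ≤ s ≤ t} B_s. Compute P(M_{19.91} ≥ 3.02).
P(M_{19.91} ≥ 3.02) = 2·P(B_{19.91} ≥ 3.02) = 2(1 − Φ(3.02/√19.91)) ≈ 0.4985

By the reflection principle for Brownian motion, P(M_t ≥ a) = 2 · P(B_t ≥ a) for a ≥ 0. Since B_t ~ N(0, t), P(B_t ≥ 3.02) = 1 − Φ(3.02/√t) = 1 − Φ(3.02/√19.91) = 1 − Φ(0.6768). So
  P(M_{19.91} ≥ 3.02) = 2(1 − Φ(0.6768)) ≈ 0.4985.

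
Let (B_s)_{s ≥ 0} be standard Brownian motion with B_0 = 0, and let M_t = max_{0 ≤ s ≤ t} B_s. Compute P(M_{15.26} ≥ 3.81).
P(M_{15.26} ≥ 3.81) = 2·P(B_{15.26} ≥ 3.81) = 2(1 − Φ(3.81/√15.26)) ≈ 0.3294

By the reflection principle for Brownian motion, P(M_t ≥ a) = 2 · P(B_t ≥ a) for a ≥ 0. Since B_t ~ N(0, t), P(B_t ≥ 3.81) = 1 − Φ(3.81/√t) = 1 − Φ(3.81/√15.26) = 1 − Φ(0.9753). So
  P(M_{15.26} ≥ 3.81) = 2(1 − Φ(0.9753)) ≈ 0.3294.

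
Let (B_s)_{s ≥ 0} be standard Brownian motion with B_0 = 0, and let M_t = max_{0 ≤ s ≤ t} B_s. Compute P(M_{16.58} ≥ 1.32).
P(M_{16.58} ≥ 1.32) = 2·P(B_{16.58} ≥ 1.32) = 2(1 − Φ(1.32/√16.58)) ≈ 0.7458

By the reflection principle for Brownian motion, P(M_t ≥ a) = 2 · P(B_t ≥ a) for a ≥ 0. Since B_t ~ N(0, t), P(B_t ≥ 1.32) = 1 − Φ(1.32/√t) = 1 − Φ(1.32/√16.58) = 1 − Φ(0.3242). So
  P(M_{16.58} ≥ 1.32) = 2(1 − Φ(0.3242)) ≈ 0.7458.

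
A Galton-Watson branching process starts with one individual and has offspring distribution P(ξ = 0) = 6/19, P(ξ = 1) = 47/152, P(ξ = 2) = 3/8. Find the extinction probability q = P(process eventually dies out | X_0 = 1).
q = 16/19

The pgf is f(s) = 6/19 + 47/152·s + 3/8·s². The extinction probability q is the smallest fixed point of f in [0, 1]. Setting s = f(s):
  3/8·s² + (47/152 − 1)·s + 6/19 = 0
  3/8·s² − (6/19 + 3/8)·s + 6/19 = 0
which factors as (s − 1)·(3/8·s − 6/19) = 0, giving roots s = 1 and s = (6/19)/(3/8) = 16/19.
Mean offspring μ = 47/152 + 2·3/8 = 161/152 > 1 (supercritical), so q < 1. The extinction probability is the smaller root: q = (6/19)/(3/8) = 16/19.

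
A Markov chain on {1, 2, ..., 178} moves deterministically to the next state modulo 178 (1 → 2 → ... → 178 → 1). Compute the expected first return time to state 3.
E[T_3 | X_0 = 3] = 178

The chain cycles deterministically, so starting at state 3 it returns in exactly 178 steps. Equivalently, the stationary distribution is uniform π_j = 1/178 for every state j, so by Kac's formula E[T_3] = 1/π_3 = 178.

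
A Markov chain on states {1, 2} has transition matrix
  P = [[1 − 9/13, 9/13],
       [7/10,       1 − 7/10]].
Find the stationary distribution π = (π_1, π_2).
π_1 = 91/181, π_2 = 90/181

Solve πP = π with π_1 + π_2 = 1. From πP = π: π_1 · (1 − 9/13) + π_2 · 7/10 = π_1 ⇒ π_2 · 7/10 = π_1 · 9/13 ⇒ π_2/π_1 = (9/13)/(7/10) = 90/91. Together with π_1 + π_2 = 1:
  π_1 = (7/10)/(9/13 + 7/10) = (7/10)/(181/130) = 91/181,
  π_2 = (9/13)/(9/13 + 7/10) = (9/13)/(181/130) = 90/181.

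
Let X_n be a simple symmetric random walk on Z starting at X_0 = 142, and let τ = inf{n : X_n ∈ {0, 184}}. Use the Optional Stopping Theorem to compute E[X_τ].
E[X_τ] = 142

X_n is a martingale and τ is a bounded-mean stopping time (indeed τ is finite a.s. with bounded expectation since the walk is in a bounded region). By the OST, E[X_τ] = E[X_0] = 142. Equivalently: E[X_τ] = 184 · P(hit 184 first) + 0 · P(hit 0 first) = 184 · (142/184) = 142.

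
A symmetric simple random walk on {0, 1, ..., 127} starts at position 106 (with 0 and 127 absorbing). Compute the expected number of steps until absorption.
E[τ | X_0 = 106] = 2226

Let v_k = E[τ | X_0 = k]. Boundary: v_0 = v_127 = 0. Recurrence: v_k = 1 + (v_{k-1} + v_{k+1})/2 for 1 ≤ k ≤ 126. The particular solution to v_k − (v_{k-1} + v_{k+1})/2 = 1 is v_k = −k^2. Adding homogeneous solution A + B k and matching boundaries gives v_k = k (127 − k). Substituting k = 106: v_106 = 106 · 21 = 2226.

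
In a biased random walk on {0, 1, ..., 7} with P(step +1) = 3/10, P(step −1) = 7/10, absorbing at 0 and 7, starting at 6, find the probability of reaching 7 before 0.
P(hit 7 before 0) = (1 − (7/3)^6) / (1 − (7/3)^7) = 87690/205339

Let u_k denote P(reach 7 before 0 | start at k). Boundary: u_0 = 0, u_7 = 1. Recurrence: u_k = 3/10·u_{k+1} + 7/10·u_{k-1} for 1 ≤ k ≤ 6. Try u_k = A + B·r^k with r = q/p = (7/10)/(3/10) = 7/3. Substitution satisfies the recurrence; boundary conditions give:
  u_k = (1 − r^k) / (1 − r^N) = (1 − (7/3)^6) / (1 − (7/3)^7) = 87690/205339.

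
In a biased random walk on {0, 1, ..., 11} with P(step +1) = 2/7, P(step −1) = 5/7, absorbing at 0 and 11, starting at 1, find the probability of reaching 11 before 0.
P(hit 11 before 0) = (1 − (5/2)^1) / (1 − (5/2)^11) = 1024/16275359

Let u_k denote P(reach 11 before 0 | start at k). Boundary: u_0 = 0, u_11 = 1. Recurrence: u_k = 2/7·u_{k+1} + 5/7·u_{k-1} for 1 ≤ k ≤ 10. Try u_k = A + B·r^k with r = q/p = (5/7)/(2/7) = 5/2. Substitution satisfies the recurrence; boundary conditions give:
  u_k = (1 − r^k) / (1 − r^N) = (1 − (5/2)^1) / (1 − (5/2)^11) = 1024/16275359.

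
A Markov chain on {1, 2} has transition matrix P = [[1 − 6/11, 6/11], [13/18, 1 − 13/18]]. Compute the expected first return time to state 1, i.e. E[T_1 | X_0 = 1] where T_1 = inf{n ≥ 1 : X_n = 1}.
E[T_1 | X_0 = 1] = 1/π_1 = 251/143

For an irreducible recurrent Markov chain with stationary distribution π, E[T_i | X_0 = i] = 1/π_i (Kac's formula). Here π_1 = (13/18)/(6/11 + 13/18) = (13/18)/(251/198) = 143/251, so E[T_1 | X_0 = 1] = 1/π_1 = (6/11 + 13/18)/(13/18) = (251/198)/(13/18) = 251/143.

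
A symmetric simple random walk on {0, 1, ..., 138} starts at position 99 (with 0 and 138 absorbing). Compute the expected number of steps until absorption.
E[τ | X_0 = 99] = 3861

Let v_k = E[τ | X_0 = k]. Boundary: v_0 = v_138 = 0. Recurrence: v_k = 1 + (v_{k-1} + v_{k+1})/2 for 1 ≤ k ≤ 137. The particular solution to v_k − (v_{k-1} + v_{k+1})/2 = 1 is v_k = −k^2. Adding homogeneous solution A + B k and matching boundaries gives v_k = k (138 − k). Substituting k = 99: v_99 = 99 · 39 = 3861.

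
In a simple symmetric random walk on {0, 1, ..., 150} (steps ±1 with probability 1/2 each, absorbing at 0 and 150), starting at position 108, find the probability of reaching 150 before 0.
P(hit 150 before 0) = 108/150 = 18/25

Let u_k = P(hit 150 before 0 | start at k). Then u_0 = 0, u_150 = 1, and u_k = u_{k-1}/2 + u_{k+1}/2 for 1 ≤ k ≤ 149. This harmonic recurrence is solved by u_k = k/150, giving u_108 = 108/150 = 18/25.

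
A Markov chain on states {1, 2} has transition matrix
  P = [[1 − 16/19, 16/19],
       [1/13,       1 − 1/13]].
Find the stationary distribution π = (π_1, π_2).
π_1 = 19/227, π_2 = 208/227

Solve πP = π with π_1 + π_2 = 1. From πP = π: π_1 · (1 − 16/19) + π_2 · 1/13 = π_1 ⇒ π_2 · 1/13 = π_1 · 16/19 ⇒ π_2/π_1 = (16/19)/(1/13) = 208/19. Together with π_1 + π_2 = 1:
  π_1 = (1/13)/(16/19 + 1/13) = (1/13)/(227/247) = 19/227,
  π_2 = (16/19)/(16/19 + 1/13) = (16/19)/(227/247) = 208/227.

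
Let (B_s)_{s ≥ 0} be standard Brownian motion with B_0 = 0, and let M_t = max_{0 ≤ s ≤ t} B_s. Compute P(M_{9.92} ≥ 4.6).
P(M_{9.92} ≥ 4.6) = 2·P(B_{9.92} ≥ 4.6) = 2(1 − Φ(4.6/√9.92)) ≈ 0.1442

By the reflection principle for Brownian motion, P(M_t ≥ a) = 2 · P(B_t ≥ a) for a ≥ 0. Since B_t ~ N(0, t), P(B_t ≥ 4.6) = 1 − Φ(4.6/√t) = 1 − Φ(4.6/√9.92) = 1 − Φ(1.4605). So
  P(M_{9.92} ≥ 4.6) = 2(1 − Φ(1.4605)) ≈ 0.1442.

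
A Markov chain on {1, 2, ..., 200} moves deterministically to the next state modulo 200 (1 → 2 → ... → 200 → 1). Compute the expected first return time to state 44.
E[T_44 | X_0 = 44] = 200

The chain cycles deterministically, so starting at state 44 it returns in exactly 200 steps. Equivalently, the stationary distribution is uniform π_j = 1/200 for every state j, so by Kac's formula E[T_44] = 1/π_44 = 200.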